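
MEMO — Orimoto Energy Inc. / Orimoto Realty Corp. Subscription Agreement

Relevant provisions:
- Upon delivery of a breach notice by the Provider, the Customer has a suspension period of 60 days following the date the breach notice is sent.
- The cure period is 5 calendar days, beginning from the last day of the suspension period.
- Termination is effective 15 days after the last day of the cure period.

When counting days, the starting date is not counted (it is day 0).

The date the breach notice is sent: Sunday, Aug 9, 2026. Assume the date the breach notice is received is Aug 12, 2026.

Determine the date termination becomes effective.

The last day of the suspension period: 60 calendar days after Aug 9, 2026 is Oct 8, 2026.
The last day of the cure period: 5 calendar days after Oct 8, 2026 is Oct 13, 2026.
Adding 15 calendar days to Oct 13, 2026 gives Oct 28, 2026, which is the date termination becomes effective.

Oct 28, 2026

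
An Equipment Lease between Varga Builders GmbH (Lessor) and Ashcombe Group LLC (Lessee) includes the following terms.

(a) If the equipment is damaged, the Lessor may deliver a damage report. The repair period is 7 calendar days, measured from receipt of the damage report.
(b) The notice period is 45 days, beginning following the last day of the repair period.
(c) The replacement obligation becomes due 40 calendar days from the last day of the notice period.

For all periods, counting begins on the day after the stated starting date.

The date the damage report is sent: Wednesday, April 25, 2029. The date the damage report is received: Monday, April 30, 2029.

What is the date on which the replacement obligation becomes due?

The last day of the repair period: 7 calendar days after April 30, 2029 is May 7, 2029.
The last day of the notice period: 45 calendar days after May 7, 2029 is June 21, 2029.
The date on which the replacement obligation becomes due: 40 calendar days after June 21, 2029 is July 31, 2029.

July 31, 2029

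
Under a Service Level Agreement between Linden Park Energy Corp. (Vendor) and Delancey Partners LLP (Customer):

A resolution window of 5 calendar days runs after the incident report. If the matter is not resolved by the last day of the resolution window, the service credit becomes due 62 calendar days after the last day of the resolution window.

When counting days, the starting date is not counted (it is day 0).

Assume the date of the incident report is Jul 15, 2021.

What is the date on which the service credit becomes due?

The last day of the resolution window: Jul 15, 2021 + 5 days = Jul 20, 2021.
The date on which the service credit becomes due: Jul 20, 2021 + 62 days = Sep 20, 2021.

Sep 20, 2021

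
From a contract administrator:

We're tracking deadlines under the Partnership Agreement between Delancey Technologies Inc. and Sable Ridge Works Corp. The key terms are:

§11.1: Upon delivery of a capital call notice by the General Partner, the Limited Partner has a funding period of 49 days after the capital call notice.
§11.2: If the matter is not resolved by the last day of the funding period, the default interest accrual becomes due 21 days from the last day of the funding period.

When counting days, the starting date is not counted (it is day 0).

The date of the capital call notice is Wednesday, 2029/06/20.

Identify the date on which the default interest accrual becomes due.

The last day of the funding period: 2029/06/20 + 49 days = 2029/08/08.
Adding 21 calendar days to 2029/08/08 gives 2029/08/29, which is the date on which the default interest accrual becomes due.

2029/08/29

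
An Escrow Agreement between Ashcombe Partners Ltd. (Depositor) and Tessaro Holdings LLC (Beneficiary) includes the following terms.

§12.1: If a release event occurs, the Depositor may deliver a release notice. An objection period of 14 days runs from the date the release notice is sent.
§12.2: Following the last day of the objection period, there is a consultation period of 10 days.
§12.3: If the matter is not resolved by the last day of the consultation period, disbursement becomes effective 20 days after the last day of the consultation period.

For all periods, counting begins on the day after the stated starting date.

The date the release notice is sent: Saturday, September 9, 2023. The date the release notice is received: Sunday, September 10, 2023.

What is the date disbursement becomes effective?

October 23, 2023

Adding 14 calendar days to September 9, 2023 gives September 23, 2023, which is the last day of the objection period.
The last day of the consultation period: 10 calendar days after September 23, 2023 is October 3, 2023.
The date disbursement becomes effective: October 3, 2023 + 20 days = October 23, 2023.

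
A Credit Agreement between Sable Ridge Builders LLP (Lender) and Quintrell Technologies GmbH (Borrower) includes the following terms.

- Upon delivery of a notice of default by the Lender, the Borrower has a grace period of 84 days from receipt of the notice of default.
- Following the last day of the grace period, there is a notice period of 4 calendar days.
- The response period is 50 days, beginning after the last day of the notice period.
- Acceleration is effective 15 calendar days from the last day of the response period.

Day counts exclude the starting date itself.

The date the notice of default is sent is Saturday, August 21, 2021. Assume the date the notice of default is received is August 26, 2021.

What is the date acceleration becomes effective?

The last day of the grace period: August 26, 2021 + 84 days = November 18, 2021.
The last day of the notice period: 4 calendar days after November 18, 2021 is November 22, 2021.
Adding 50 calendar days to November 22, 2021 gives January 11, 2022, which is the last day of the response period.
The date acceleration becomes effective: 15 calendar days after January 11, 2022 is January 26, 2022.

January 26, 2022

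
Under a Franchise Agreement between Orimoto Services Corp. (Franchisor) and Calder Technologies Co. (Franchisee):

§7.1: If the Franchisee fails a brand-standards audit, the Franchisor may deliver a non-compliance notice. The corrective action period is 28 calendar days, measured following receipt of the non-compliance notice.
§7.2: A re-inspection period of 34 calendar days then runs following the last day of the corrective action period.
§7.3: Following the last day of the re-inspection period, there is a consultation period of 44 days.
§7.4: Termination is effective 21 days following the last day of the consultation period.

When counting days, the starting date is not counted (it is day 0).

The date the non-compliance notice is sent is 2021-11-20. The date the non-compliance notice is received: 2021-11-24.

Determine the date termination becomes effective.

Adding 28 calendar days to 2021-11-24 gives 2021-12-22, which is the last day of the corrective action period.
The last day of the re-inspection period: 2021-12-22 + 34 days = 2022-01-25.
The last day of the consultation period: 44 calendar days after 2022-01-25 is 2022-03-10.
Adding 21 calendar days to 2022-03-10 gives 2022-03-31, which is the date termination becomes effective.

2022-03-31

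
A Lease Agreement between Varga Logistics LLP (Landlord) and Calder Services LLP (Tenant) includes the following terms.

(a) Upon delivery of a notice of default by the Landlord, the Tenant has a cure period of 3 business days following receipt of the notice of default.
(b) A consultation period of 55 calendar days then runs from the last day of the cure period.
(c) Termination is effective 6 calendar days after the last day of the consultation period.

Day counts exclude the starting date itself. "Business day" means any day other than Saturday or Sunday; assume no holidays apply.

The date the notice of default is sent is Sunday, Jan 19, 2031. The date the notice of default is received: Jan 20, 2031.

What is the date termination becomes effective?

From Monday, Jan 20, 2031, 3 business days (Jan 21, Jan 22, Jan 23, skipping weekends) brings us to Thursday, Jan 23, 2031, which is the last day of the cure period.
Adding 55 calendar days to Jan 23, 2031 gives Mar 19, 2031, which is the last day of the consultation period.
The date termination becomes effective: Mar 19, 2031 + 6 days = Mar 25, 2031.

Mar 25, 2031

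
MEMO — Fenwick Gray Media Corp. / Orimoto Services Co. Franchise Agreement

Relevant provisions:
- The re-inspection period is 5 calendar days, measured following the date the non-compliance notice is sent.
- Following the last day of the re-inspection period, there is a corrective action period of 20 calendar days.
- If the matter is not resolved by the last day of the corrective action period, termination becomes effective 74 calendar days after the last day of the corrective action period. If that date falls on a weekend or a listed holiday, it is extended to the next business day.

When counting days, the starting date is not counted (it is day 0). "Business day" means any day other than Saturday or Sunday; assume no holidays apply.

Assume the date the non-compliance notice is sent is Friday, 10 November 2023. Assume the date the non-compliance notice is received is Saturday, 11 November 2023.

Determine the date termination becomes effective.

19 February 2024

The last day of the re-inspection period: 10 November 2023 + 5 days = 15 November 2023.
The last day of the corrective action period: 20 calendar days after 15 November 2023 is 5 December 2023.
Adding 74 calendar days to 5 December 2023 gives 17 February 2024, which is the date termination becomes effective. That falls on a Saturday, so it rolls to the next business day, Monday, 19 February 2024.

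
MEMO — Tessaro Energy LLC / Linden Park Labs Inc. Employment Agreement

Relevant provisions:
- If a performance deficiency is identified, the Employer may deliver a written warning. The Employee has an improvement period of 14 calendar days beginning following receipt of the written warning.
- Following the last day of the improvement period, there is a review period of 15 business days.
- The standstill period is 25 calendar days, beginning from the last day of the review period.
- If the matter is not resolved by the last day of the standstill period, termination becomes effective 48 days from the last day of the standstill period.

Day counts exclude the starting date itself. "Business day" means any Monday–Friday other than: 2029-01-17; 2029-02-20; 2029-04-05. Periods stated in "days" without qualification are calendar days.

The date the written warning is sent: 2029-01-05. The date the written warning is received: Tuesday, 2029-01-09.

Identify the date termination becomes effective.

Adding 14 calendar days to 2029-01-09 gives 2029-01-23, which is the last day of the improvement period.
The last day of the review period: counting 15 business days from Tuesday, 2029-01-23 (Jan 24, Jan 25, Jan 26, Jan 29, …, Feb 9, Feb 12, Feb 13, skipping weekends) reaches Tuesday, 2029-02-13.
The last day of the standstill period: 2029-02-13 + 25 days = 2029-03-10.
The date termination becomes effective: 48 calendar days after 2029-03-10 is 2029-04-27.

2029-04-27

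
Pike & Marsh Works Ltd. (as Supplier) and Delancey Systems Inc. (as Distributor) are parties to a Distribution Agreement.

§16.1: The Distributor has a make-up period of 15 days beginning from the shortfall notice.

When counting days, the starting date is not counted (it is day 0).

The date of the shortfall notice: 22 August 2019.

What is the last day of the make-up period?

Adding 15 calendar days to 22 August 2019 gives 6 September 2019, which is the last day of the make-up period.

6 September 2019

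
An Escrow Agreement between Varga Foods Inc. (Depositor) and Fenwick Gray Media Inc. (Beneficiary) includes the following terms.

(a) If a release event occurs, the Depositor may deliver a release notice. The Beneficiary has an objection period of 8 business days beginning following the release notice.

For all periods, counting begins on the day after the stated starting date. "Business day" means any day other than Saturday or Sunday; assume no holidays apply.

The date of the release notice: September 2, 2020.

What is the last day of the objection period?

The last day of the objection period: counting 8 business days from Wednesday, September 2, 2020 (Sep 3, Sep 4, Sep 7, Sep 8, Sep 9, Sep 10, Sep 11, Sep 14, skipping weekends) reaches Monday, September 14, 2020.

September 14, 2020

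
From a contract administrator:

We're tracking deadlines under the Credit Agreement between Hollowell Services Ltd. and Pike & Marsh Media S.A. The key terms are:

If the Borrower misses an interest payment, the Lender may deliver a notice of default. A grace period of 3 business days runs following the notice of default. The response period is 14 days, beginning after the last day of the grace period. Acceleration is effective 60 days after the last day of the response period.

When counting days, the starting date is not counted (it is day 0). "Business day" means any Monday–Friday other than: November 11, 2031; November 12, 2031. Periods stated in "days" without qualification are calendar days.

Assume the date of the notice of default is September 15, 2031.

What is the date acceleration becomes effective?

The last day of the grace period: counting 3 business days from Monday, September 15, 2031 (Sep 16, Sep 17, Sep 18, skipping weekends) reaches Thursday, September 18, 2031.
The last day of the response period: 14 calendar days after September 18, 2031 is October 2, 2031.
Adding 60 calendar days to October 2, 2031 gives December 1, 2031, which is the date acceleration becomes effective.

December 1, 2031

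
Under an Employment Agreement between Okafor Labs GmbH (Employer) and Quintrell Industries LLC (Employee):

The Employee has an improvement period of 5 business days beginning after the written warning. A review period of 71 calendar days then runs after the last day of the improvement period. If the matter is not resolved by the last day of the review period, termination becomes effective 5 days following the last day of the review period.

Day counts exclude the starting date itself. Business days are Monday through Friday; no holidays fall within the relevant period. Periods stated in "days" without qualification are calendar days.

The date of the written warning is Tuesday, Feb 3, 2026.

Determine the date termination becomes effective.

The last day of the improvement period: counting 5 business days from Tuesday, Feb 3, 2026 (Feb 4, Feb 5, Feb 6, Feb 9, Feb 10, skipping weekends) reaches Tuesday, Feb 10, 2026.
The last day of the review period: 71 calendar days after Feb 10, 2026 is Apr 22, 2026.
Adding 5 calendar days to Apr 22, 2026 gives Apr 27, 2026, which is the date termination becomes effective.

Apr 27, 2026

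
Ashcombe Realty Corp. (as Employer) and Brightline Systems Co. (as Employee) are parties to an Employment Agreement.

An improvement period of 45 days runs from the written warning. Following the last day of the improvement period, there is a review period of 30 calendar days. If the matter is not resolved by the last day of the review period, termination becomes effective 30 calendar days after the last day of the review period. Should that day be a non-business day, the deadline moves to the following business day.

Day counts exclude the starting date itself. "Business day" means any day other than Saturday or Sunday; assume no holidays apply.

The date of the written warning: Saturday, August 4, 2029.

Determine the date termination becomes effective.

The last day of the improvement period: 45 calendar days after August 4, 2029 is September 18, 2029.
The last day of the review period: 30 calendar days after September 18, 2029 is October 18, 2029.
The date termination becomes effective: 30 calendar days after October 18, 2029 is November 17, 2029. That falls on a Saturday, so it rolls to the next business day, Monday, November 19, 2029.

November 19, 2029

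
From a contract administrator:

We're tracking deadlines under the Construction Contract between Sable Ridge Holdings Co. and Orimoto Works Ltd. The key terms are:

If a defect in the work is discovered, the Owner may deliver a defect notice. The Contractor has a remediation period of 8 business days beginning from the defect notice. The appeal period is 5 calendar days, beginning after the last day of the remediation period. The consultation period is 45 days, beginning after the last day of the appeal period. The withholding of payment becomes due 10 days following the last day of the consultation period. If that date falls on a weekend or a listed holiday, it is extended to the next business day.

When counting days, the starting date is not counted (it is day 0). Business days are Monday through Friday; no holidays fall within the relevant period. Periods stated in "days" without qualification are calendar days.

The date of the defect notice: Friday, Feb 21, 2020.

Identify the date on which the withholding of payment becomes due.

May 4, 2020

The last day of the remediation period: counting 8 business days from Friday, Feb 21, 2020 (Feb 24, Feb 25, Feb 26, Feb 27, Feb 28, Mar 2, Mar 3, Mar 4, skipping weekends) reaches Wednesday, Mar 4, 2020.
The last day of the appeal period: 5 calendar days after Mar 4, 2020 is Mar 9, 2020.
Adding 45 calendar days to Mar 9, 2020 gives Apr 23, 2020, which is the last day of the consultation period.
Adding 10 calendar days to Apr 23, 2020 gives May 3, 2020, which is the date on which the withholding of payment becomes due. That falls on a Sunday, so it rolls to the next business day, Monday, May 4, 2020.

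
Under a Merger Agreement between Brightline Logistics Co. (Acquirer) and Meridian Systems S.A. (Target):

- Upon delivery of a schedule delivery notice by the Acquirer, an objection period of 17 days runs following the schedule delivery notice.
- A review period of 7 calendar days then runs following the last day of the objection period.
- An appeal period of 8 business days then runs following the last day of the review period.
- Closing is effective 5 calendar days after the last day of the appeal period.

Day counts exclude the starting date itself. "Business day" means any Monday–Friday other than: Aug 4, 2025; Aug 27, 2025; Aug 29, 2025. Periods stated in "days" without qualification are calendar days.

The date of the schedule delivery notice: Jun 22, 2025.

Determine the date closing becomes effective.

Aug 2, 2025

The last day of the objection period: Jun 22, 2025 + 17 days = Jul 9, 2025.
The last day of the review period: Jul 9, 2025 + 7 days = Jul 16, 2025.
The last day of the appeal period: counting 8 business days from Wednesday, Jul 16, 2025 (Jul 17, Jul 18, Jul 21, Jul 22, Jul 23, Jul 24, Jul 25, Jul 28, skipping weekends) reaches Monday, Jul 28, 2025.
The date closing becomes effective: 5 calendar days after Jul 28, 2025 is Aug 2, 2025.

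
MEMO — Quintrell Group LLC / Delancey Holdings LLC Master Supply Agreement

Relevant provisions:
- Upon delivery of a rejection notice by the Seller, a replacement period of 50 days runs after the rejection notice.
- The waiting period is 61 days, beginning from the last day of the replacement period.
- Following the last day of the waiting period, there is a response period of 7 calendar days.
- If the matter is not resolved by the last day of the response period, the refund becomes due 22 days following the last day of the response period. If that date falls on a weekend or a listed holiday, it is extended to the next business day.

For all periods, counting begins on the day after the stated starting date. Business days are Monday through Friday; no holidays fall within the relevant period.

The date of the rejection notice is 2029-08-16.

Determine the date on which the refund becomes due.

2030-01-03

The last day of the replacement period: 50 calendar days after 2029-08-16 is 2029-10-05.
The last day of the waiting period: 61 calendar days after 2029-10-05 is 2029-12-05.
The last day of the response period: 2029-12-05 + 7 days = 2029-12-12.
The date on which the refund becomes due: 2029-12-12 + 22 days = 2030-01-03. 2030-01-03 is a Thursday, so no roll-forward applies.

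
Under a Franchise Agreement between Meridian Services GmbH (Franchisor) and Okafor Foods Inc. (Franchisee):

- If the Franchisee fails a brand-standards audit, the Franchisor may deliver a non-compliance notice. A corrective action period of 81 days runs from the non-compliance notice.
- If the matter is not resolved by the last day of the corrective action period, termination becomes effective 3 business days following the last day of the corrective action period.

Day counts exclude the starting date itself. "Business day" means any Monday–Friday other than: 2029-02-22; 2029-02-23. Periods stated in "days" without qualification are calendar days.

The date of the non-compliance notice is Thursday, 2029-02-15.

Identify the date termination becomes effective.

2029-05-10

Adding 81 calendar days to 2029-02-15 gives 2029-05-07, which is the last day of the corrective action period.
The date termination becomes effective: 3 business days after Monday, 2029-05-07, skipping weekends — May 8, May 9, May 10 — lands on Thursday, 2029-05-10.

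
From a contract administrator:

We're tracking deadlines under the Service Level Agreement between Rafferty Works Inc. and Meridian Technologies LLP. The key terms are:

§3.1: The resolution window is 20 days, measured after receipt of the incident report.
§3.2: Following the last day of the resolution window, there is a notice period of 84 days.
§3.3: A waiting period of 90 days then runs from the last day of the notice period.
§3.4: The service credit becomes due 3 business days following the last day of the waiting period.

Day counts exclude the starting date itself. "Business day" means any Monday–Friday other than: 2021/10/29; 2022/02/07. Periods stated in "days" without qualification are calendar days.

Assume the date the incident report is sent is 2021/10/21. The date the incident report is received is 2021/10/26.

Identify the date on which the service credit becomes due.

The last day of the resolution window: 2021/10/26 + 20 days = 2021/11/15.
The last day of the notice period: 84 calendar days after 2021/11/15 is 2022/02/07.
The last day of the waiting period: 90 calendar days after 2022/02/07 is 2022/05/08.
From Sunday, 2022/05/08, 3 business days (May 9, May 10, May 11, skipping weekends) brings us to Wednesday, 2022/05/11, which is the date on which the service credit becomes due.

2022/05/11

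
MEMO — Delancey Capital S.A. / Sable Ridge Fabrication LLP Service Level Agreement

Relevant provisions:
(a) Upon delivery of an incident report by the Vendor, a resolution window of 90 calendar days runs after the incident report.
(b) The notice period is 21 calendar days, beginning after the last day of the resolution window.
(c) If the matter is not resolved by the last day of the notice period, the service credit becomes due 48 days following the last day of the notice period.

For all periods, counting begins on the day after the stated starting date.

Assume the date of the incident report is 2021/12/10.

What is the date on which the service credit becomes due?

2022/05/18

Adding 90 calendar days to 2021/12/10 gives 2022/03/10, which is the last day of the resolution window.
The last day of the notice period: 21 calendar days after 2022/03/10 is 2022/03/31.
The date on which the service credit becomes due: 2022/03/31 + 48 days = 2022/05/18.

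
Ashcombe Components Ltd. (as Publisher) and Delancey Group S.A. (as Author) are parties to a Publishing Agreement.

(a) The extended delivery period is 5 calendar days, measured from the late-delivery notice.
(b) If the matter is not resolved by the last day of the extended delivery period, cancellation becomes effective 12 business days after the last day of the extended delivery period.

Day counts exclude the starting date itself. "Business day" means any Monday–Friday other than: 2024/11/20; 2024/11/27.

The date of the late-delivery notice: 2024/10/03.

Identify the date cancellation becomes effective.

2024/10/24

The last day of the extended delivery period: 5 calendar days after 2024/10/03 is 2024/10/08.
From Tuesday, 2024/10/08, 12 business days (Oct 9, Oct 10, Oct 11, Oct 14, …, Oct 22, Oct 23, Oct 24, skipping weekends) brings us to Thursday, 2024/10/24, which is the date cancellation becomes effective.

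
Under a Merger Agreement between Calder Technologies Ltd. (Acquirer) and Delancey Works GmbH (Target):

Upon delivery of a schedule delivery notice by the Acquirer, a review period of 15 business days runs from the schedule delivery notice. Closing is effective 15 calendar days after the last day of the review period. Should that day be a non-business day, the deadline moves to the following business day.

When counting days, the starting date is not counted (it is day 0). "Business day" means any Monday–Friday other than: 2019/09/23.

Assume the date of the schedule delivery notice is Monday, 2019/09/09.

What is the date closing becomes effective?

From Monday, 2019/09/09, 15 business days (Sep 10, Sep 11, Sep 12, Sep 13, …, Sep 27, Sep 30, Oct 1, skipping weekends and the listed holiday on Sep 23) brings us to Tuesday, 2019/10/01, which is the last day of the review period.
Adding 15 calendar days to 2019/10/01 gives 2019/10/16, which is the date closing becomes effective. 2019/10/16 is a Wednesday and is not a listed holiday, so no roll-forward applies.

2019/10/16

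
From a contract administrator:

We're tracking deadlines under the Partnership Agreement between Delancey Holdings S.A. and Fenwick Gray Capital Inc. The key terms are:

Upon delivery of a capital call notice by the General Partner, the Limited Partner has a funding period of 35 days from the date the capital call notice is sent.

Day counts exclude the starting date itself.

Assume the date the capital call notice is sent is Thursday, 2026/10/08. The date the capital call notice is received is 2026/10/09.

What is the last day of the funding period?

The last day of the funding period: 2026/10/08 + 35 days = 2026/11/12.

2026/11/12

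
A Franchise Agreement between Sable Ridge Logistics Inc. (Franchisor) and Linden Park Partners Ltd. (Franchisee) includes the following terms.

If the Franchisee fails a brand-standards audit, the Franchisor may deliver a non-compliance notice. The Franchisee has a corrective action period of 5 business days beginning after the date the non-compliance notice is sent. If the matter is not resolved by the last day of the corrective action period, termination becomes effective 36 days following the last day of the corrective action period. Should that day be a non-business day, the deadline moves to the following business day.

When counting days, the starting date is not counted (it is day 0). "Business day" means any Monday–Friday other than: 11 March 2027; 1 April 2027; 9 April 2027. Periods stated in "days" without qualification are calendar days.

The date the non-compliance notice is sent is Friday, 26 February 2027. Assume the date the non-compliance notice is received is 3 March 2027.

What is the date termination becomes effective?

From Friday, 26 February 2027, 5 business days (Mar 1, Mar 2, Mar 3, Mar 4, Mar 5, skipping weekends) brings us to Friday, 5 March 2027, which is the last day of the corrective action period.
The date termination becomes effective: 5 March 2027 + 36 days = 10 April 2027. That falls on a Saturday, so it rolls to the next business day, Monday, 12 April 2027.

12 April 2027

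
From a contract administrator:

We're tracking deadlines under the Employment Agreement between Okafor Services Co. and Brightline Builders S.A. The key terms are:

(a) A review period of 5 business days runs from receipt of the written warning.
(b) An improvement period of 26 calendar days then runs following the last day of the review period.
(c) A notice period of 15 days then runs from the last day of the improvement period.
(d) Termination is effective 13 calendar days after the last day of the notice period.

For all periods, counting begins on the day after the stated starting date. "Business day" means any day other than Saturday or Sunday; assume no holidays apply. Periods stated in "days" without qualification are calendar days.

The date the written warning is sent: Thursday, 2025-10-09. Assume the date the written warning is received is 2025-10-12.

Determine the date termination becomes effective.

2025-12-10

The last day of the review period: counting 5 business days from Sunday, 2025-10-12 (Oct 13, Oct 14, Oct 15, Oct 16, Oct 17, skipping weekends) reaches Friday, 2025-10-17.
The last day of the improvement period: 26 calendar days after 2025-10-17 is 2025-11-12.
The last day of the notice period: 15 calendar days after 2025-11-12 is 2025-11-27.
The date termination becomes effective: 13 calendar days after 2025-11-27 is 2025-12-10.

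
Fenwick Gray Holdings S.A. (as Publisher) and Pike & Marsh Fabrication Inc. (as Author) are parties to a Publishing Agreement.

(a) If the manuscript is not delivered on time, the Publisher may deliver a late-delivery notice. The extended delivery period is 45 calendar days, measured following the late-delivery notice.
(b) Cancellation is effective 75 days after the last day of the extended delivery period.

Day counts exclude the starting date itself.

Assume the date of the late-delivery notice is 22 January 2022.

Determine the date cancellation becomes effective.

22 May 2022

Adding 45 calendar days to 22 January 2022 gives 8 March 2022, which is the last day of the extended delivery period.
The date cancellation becomes effective: 75 calendar days after 8 March 2022 is 22 May 2022.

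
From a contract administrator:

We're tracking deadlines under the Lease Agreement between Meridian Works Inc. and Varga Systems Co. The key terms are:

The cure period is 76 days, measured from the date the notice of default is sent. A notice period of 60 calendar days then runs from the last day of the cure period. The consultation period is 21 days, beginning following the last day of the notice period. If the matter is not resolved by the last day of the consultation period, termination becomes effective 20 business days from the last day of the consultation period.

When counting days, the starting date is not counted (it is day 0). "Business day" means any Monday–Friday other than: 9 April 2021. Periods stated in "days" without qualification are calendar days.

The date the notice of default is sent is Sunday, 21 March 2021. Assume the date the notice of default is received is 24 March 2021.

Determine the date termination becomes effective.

The last day of the cure period: 21 March 2021 + 76 days = 5 June 2021.
Adding 60 calendar days to 5 June 2021 gives 4 August 2021, which is the last day of the notice period.
Adding 21 calendar days to 4 August 2021 gives 25 August 2021, which is the last day of the consultation period.
The date termination becomes effective: 20 business days after Wednesday, 25 August 2021, skipping weekends — Aug 26, Aug 27, Aug 30, Aug 31, …, Sep 20, Sep 21, Sep 22 — lands on Wednesday, 22 September 2021.

22 September 2021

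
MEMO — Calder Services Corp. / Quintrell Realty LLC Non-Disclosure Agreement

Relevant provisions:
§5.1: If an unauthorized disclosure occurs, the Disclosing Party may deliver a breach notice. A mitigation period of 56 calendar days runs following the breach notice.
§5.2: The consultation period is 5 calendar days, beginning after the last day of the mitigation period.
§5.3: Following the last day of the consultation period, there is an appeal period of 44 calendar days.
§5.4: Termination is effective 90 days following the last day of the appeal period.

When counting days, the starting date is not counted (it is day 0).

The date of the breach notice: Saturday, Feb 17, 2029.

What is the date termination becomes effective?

Aug 31, 2029

Adding 56 calendar days to Feb 17, 2029 gives Apr 14, 2029, which is the last day of the mitigation period.
The last day of the consultation period: 5 calendar days after Apr 14, 2029 is Apr 19, 2029.
The last day of the appeal period: Apr 19, 2029 + 44 days = Jun 2, 2029.
The date termination becomes effective: Jun 2, 2029 + 90 days = Aug 31, 2029.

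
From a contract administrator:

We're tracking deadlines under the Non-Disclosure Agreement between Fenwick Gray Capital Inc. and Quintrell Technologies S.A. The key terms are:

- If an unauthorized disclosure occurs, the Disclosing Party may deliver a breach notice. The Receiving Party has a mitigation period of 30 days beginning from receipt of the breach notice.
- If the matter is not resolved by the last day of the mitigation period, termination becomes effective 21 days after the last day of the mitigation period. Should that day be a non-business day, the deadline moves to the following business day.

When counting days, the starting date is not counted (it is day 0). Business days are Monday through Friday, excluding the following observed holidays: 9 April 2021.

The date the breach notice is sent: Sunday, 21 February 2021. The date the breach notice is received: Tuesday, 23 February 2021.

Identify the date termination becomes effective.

15 April 2021

The last day of the mitigation period: 30 calendar days after 23 February 2021 is 25 March 2021.
The date termination becomes effective: 25 March 2021 + 21 days = 15 April 2021. 15 April 2021 is a Thursday and is not a listed holiday, so no roll-forward applies.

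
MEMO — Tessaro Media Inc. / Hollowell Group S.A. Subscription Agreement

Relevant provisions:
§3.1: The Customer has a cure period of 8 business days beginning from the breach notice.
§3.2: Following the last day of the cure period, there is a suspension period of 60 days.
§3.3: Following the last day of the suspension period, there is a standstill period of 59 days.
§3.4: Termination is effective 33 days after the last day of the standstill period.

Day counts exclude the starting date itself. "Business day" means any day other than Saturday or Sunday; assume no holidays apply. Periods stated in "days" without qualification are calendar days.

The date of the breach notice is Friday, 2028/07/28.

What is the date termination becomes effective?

The last day of the cure period: counting 8 business days from Friday, 2028/07/28 (Jul 31, Aug 1, Aug 2, Aug 3, Aug 4, Aug 7, Aug 8, Aug 9, skipping weekends) reaches Wednesday, 2028/08/09.
The last day of the suspension period: 60 calendar days after 2028/08/09 is 2028/10/08.
The last day of the standstill period: 2028/10/08 + 59 days = 2028/12/06.
Adding 33 calendar days to 2028/12/06 gives 2029/01/08, which is the date termination becomes effective.

2029/01/08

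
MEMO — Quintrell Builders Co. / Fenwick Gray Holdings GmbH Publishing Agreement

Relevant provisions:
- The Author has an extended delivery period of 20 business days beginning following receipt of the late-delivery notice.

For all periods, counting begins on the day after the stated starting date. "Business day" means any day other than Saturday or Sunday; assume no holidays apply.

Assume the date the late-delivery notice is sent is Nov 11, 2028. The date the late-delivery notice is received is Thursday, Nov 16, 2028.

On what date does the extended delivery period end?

Dec 14, 2028

The last day of the extended delivery period: counting 20 business days from Thursday, Nov 16, 2028 (Nov 17, Nov 20, Nov 21, Nov 22, …, Dec 12, Dec 13, Dec 14, skipping weekends) reaches Thursday, Dec 14, 2028.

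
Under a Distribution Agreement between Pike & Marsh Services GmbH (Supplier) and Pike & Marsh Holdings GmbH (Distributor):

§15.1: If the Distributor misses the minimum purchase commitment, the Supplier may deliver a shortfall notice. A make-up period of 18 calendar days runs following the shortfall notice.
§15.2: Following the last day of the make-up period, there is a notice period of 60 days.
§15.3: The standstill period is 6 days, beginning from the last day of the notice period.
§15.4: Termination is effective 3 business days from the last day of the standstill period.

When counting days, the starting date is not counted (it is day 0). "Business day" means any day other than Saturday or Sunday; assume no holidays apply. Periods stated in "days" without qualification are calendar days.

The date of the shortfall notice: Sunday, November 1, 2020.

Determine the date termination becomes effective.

Adding 18 calendar days to November 1, 2020 gives November 19, 2020, which is the last day of the make-up period.
Adding 60 calendar days to November 19, 2020 gives January 18, 2021, which is the last day of the notice period.
The last day of the standstill period: January 18, 2021 + 6 days = January 24, 2021.
The date termination becomes effective: counting 3 business days from Sunday, January 24, 2021 (Jan 25, Jan 26, Jan 27, skipping weekends) reaches Wednesday, January 27, 2021.

January 27, 2021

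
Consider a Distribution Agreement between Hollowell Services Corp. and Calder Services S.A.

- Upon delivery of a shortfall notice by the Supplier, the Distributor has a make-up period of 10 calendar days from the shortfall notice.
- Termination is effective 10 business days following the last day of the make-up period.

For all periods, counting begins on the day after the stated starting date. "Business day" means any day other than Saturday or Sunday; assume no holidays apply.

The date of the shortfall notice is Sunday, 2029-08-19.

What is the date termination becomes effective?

2029-09-12

Adding 10 calendar days to 2029-08-19 gives 2029-08-29, which is the last day of the make-up period.
The date termination becomes effective: counting 10 business days from Wednesday, 2029-08-29 (Aug 30, Aug 31, Sep 3, Sep 4, Sep 5, Sep 6, Sep 7, Sep 10, Sep 11, Sep 12, skipping weekends) reaches Wednesday, 2029-09-12.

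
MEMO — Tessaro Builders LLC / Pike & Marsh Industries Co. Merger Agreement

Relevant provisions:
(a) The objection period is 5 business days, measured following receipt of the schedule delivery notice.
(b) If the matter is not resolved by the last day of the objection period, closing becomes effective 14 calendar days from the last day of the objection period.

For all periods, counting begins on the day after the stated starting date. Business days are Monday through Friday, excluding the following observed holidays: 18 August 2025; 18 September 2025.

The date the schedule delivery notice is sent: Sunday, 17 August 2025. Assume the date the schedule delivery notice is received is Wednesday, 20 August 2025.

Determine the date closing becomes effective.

10 September 2025

The last day of the objection period: counting 5 business days from Wednesday, 20 August 2025 (Aug 21, Aug 22, Aug 25, Aug 26, Aug 27, skipping weekends) reaches Wednesday, 27 August 2025.
The date closing becomes effective: 14 calendar days after 27 August 2025 is 10 September 2025.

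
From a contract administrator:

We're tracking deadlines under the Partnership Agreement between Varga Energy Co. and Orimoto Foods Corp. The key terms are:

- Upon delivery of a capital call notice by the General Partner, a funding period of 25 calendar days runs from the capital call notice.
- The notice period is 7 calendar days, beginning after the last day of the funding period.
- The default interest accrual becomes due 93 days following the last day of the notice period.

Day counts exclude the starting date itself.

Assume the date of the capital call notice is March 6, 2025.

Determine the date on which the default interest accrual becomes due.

Adding 25 calendar days to March 6, 2025 gives March 31, 2025, which is the last day of the funding period.
The last day of the notice period: March 31, 2025 + 7 days = April 7, 2025.
Adding 93 calendar days to April 7, 2025 gives July 9, 2025, which is the date on which the default interest accrual becomes due.

July 9, 2025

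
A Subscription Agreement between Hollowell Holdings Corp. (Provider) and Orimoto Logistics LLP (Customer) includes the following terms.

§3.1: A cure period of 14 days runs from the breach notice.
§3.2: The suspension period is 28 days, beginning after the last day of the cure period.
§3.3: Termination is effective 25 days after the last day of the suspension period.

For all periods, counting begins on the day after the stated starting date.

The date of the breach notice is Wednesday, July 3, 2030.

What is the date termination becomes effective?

Adding 14 calendar days to July 3, 2030 gives July 17, 2030, which is the last day of the cure period.
The last day of the suspension period: July 17, 2030 + 28 days = August 14, 2030.
Adding 25 calendar days to August 14, 2030 gives September 8, 2030, which is the date termination becomes effective.

September 8, 2030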